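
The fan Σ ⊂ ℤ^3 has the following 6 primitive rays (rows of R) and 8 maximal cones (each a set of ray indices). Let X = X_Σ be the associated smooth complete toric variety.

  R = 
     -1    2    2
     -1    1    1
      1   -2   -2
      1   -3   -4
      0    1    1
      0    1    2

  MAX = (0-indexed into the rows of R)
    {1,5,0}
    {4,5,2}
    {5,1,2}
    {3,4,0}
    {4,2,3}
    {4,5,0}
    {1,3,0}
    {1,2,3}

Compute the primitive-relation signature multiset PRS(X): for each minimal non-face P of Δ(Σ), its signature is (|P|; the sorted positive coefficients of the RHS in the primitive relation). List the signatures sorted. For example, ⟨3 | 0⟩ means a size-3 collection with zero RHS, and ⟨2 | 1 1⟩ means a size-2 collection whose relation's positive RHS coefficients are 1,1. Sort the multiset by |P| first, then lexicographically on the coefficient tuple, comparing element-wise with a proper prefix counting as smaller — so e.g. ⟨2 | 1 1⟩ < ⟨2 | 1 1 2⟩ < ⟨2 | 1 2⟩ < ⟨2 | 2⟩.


3 minimal non-faces of Δ(Σ) (on 6 rays):

  • {0,2}:  v_{0} + v_{2} = 0 — sig = ⟨2 | 0⟩
  • {1,4}:  v_{1} + v_{4} = v_{0} — sig = ⟨2 | 1⟩
  • {3,5}:  v_{3} + v_{5} = v_{2} — sig = ⟨2 | 1⟩

Hence PRS(X_Σ) =
    |P|=2: 3 collections, coeffs (), (1), (1)


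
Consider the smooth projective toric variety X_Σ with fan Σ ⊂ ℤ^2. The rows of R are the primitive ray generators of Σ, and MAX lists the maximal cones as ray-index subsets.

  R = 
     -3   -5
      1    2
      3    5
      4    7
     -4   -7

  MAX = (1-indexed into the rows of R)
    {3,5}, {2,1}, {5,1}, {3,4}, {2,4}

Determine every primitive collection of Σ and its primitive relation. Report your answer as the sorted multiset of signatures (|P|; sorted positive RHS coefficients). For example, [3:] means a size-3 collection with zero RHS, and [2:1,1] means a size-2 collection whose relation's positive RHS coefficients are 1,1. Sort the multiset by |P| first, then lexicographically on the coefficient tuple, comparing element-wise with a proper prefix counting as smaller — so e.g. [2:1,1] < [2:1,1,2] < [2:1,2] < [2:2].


|primitive collections| = 5. Relations:

  • {1,3}:  v_{1} + v_{3} = 0  →  sig = [2:]
  • {4,5}:  v_{4} + v_{5} = 0  →  sig = [2:]
  • {1,4}:  v_{1} + v_{4} = v_{2}  →  sig = [2:1]
  • {2,3}:  v_{2} + v_{3} = v_{4}  →  sig = [2:1]
  • {2,5}:  v_{2} + v_{5} = v_{1}  →  sig = [2:1]

so the primitive-relation signature multiset is
{ [2:] ×2,  [2:1] ×3 }


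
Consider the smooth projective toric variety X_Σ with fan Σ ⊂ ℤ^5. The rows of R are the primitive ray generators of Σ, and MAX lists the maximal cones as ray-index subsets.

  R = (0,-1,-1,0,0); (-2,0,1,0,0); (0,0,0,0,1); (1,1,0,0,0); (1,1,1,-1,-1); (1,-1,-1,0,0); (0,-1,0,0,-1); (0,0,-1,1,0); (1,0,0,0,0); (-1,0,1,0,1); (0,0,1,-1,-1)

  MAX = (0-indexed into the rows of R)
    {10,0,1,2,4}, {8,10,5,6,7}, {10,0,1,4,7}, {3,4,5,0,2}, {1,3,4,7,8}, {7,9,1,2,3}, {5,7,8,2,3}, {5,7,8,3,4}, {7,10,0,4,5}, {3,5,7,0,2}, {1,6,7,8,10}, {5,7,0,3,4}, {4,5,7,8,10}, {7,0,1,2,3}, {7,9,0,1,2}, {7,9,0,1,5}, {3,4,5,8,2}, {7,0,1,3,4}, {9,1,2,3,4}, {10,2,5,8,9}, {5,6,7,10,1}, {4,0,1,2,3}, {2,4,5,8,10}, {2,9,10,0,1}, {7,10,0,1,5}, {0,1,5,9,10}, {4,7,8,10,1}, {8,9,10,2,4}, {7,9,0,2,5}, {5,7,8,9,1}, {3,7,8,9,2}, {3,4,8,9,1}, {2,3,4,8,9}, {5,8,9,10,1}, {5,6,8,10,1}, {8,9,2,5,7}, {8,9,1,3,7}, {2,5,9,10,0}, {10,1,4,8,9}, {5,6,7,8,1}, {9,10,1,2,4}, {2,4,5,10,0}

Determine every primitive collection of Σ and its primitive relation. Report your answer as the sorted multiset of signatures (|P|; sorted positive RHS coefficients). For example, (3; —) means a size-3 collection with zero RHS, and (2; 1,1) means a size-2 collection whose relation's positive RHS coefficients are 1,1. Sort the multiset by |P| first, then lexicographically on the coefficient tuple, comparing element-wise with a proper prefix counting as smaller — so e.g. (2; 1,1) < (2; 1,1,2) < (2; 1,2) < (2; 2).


Δ(Σ) — 11 vertices, 20 min non-faces:

  P = {0,8}:  v_{0} + v_{8} = v_{5} — sig = (2; 1)
  P = {3,10}:  v_{3} + v_{10} = v_{4} — sig = (2; 1)
  P = {2,6}:  v_{2} + v_{6} = v_{1} + v_{5} + v_{8} — sig = (2; 1,1,1)
  P = {3,6}:  v_{3} + v_{6} = v_{7} + v_{8} + v_{10} — sig = (2; 1,1,1)
  P = {0,6}:  v_{0} + v_{6} = v_{1} + 2·v_{5} + v_{7} + v_{10} — sig = (2; 1,1,1,2)
  P = {4,6}:  v_{4} + v_{6} = v_{7} + v_{8} + 2·v_{10} — sig = (2; 1,1,2)
  P = {6,9}:  v_{6} + v_{9} = 2·v_{1} + v_{5} + 2·v_{8} — sig = (2; 1,2,2)
  P = {1,3,5}:  v_{1} + v_{3} + v_{5} = 0 — sig = (3; —)
  P = {2,7,10}:  v_{2} + v_{7} + v_{10} = 0 — sig = (3; —)
  P = {0,3,9}:  v_{0} + v_{3} + v_{9} = v_{2} — sig = (3; 1)
  P = {1,2,8}:  v_{1} + v_{2} + v_{8} = v_{9} — sig = (3; 1)
  P = {1,4,5}:  v_{1} + v_{4} + v_{5} = v_{10} — sig = (3; 1)
  P = {2,4,7}:  v_{2} + v_{4} + v_{7} = v_{3} — sig = (3; 1)
  P = {0,4,9}:  v_{0} + v_{4} + v_{9} = v_{2} + v_{10} — sig = (3; 1,1)
  P = {1,2,5}:  v_{1} + v_{2} + v_{5} = v_{0} + v_{9} — sig = (3; 1,1)
  P = {3,5,9}:  v_{3} + v_{5} + v_{9} = v_{2} + v_{8} — sig = (3; 1,1)
  P = {7,9,10}:  v_{7} + v_{9} + v_{10} = v_{1} + v_{8} — sig = (3; 1,1)
  P = {4,5,9}:  v_{4} + v_{5} + v_{9} = v_{2} + v_{8} + v_{10} — sig = (3; 1,1,1)
  P = {4,7,9}:  v_{4} + v_{7} + v_{9} = v_{1} + v_{3} + v_{8} — sig = (3; 1,1,1)
  P = {1,5,7,8,10}:  v_{1} + v_{5} + v_{7} + v_{8} + v_{10} = v_{6} — sig = (5; 1)

Signatures (|P|; sorted positive RHS coefficients), sorted:
    (2; 1)
    (2; 1)
    (2; 1,1,1)
    (2; 1,1,1)
    (2; 1,1,1,2)
    (2; 1,1,2)
    (2; 1,2,2)
    (3; —)
    (3; —)
    (3; 1)
    (3; 1)
    (3; 1)
    (3; 1)
    (3; 1,1)
    (3; 1,1)
    (3; 1,1)
    (3; 1,1)
    (3; 1,1,1)
    (3; 1,1,1)
    (5; 1)


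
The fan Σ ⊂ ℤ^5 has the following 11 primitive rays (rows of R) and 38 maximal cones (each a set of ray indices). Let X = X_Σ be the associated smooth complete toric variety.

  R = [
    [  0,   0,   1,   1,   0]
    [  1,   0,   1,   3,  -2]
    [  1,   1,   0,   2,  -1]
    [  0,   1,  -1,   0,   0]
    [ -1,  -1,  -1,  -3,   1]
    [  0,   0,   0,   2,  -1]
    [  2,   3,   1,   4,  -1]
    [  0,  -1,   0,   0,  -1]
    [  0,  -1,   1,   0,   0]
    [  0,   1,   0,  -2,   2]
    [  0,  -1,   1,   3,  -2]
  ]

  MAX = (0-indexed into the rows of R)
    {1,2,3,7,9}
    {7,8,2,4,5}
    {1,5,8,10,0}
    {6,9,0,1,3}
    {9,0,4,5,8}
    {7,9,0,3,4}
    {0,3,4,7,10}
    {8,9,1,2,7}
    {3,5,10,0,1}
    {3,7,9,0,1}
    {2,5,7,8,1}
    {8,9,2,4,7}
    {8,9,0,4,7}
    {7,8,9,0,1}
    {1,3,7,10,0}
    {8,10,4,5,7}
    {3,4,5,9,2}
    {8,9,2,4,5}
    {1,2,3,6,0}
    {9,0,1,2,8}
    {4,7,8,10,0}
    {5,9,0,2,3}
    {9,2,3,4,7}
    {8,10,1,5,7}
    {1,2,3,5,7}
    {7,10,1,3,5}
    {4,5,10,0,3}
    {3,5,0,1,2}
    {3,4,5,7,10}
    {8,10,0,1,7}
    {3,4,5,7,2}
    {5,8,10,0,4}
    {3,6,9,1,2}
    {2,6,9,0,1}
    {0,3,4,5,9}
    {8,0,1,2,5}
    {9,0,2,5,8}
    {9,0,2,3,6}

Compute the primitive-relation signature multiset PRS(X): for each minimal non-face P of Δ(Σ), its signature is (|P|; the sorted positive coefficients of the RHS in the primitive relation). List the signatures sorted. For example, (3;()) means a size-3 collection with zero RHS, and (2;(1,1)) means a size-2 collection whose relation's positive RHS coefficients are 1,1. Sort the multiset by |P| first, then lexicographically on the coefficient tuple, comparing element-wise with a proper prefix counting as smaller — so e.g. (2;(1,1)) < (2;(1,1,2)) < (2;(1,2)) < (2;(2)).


Minimal non-faces — 15 found among 11 rays, 38 max cones:

  • {3,8}:  v_{3} + v_{8} = 0 ; sig = (2;())
  • {1,4}:  v_{1} + v_{4} = v_{7} ; sig = (2;(1))
  • {9,10}:  v_{9} + v_{10} = v_{0} ; sig = (2;(1))
  • {2,10}:  v_{2} + v_{10} = v_{1} + v_{5} ; sig = (2;(1,1))
  • {4,6}:  v_{4} + v_{6} = v_{1} + v_{3} + v_{9} ; sig = (2;(1,1,1))
  • {6,8}:  v_{6} + v_{8} = v_{0} + v_{1} + v_{2} + v_{9} ; sig = (2;(1,1,1,1))
  • {6,10}:  v_{6} + v_{10} = 2·v_{0} + v_{1} + v_{2} + v_{3} ; sig = (2;(1,1,1,2))
  • {6,7}:  v_{6} + v_{7} = 2·v_{1} + v_{3} + v_{9} ; sig = (2;(1,1,2))
  • {5,6}:  v_{5} + v_{6} = 2·v_{0} + 2·v_{2} + v_{3} ; sig = (2;(1,2,2))
  • {0,2,4}:  v_{0} + v_{2} + v_{4} = 0 ; sig = (3;())
  • {5,7,9}:  v_{5} + v_{7} + v_{9} = 0 ; sig = (3;())
  • {0,2,7}:  v_{0} + v_{2} + v_{7} = v_{1} ; sig = (3;(1))
  • {0,5,7}:  v_{0} + v_{5} + v_{7} = v_{10} ; sig = (3;(1))
  • {1,5,9}:  v_{1} + v_{5} + v_{9} = v_{0} + v_{2} ; sig = (3;(1,1))
  • {0,1,2,3,9}:  v_{0} + v_{1} + v_{2} + v_{3} + v_{9} = v_{6} ; sig = (5;(1))

Sorted signature multiset PRS(X):
    |P|=2: 9 collections, coeffs (), (1), (1), (1,1), (1,1,1), (1,1,1,1), (1,1,1,2), (1,1,2), (1,2,2)
    |P|=3: 5 collections, coeffs (), (), (1), (1), (1,1)
    |P|=5: 1 collection, coeffs (1)


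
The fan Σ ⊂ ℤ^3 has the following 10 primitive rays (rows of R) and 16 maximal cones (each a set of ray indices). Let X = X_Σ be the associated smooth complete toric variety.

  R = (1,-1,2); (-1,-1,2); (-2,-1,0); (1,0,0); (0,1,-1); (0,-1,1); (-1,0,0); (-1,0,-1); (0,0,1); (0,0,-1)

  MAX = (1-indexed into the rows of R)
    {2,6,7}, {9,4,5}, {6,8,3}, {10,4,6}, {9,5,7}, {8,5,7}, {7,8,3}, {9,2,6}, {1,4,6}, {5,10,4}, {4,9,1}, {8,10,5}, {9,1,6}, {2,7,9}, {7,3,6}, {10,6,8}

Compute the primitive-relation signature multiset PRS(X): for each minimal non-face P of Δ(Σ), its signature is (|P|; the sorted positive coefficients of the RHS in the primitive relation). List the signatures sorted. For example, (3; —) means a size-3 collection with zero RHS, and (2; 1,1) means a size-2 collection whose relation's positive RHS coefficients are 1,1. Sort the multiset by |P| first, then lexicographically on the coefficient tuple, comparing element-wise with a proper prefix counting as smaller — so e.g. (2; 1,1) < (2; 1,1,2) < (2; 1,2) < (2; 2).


Minimal non-faces — 24 found among 10 rays, 16 max cones:

  {4,7}:  v_{4} + v_{7} = 0 — sig = (2; —)
  {5,6}:  v_{5} + v_{6} = 0 — sig = (2; —)
  {9,10}:  v_{9} + v_{10} = 0 — sig = (2; —)
  {1,8}:  v_{1} + v_{8} = v_{6} — sig = (2; 1)
  {4,8}:  v_{4} + v_{8} = v_{10} — sig = (2; 1)
  {7,10}:  v_{7} + v_{10} = v_{8} — sig = (2; 1)
  {8,9}:  v_{8} + v_{9} = v_{7} — sig = (2; 1)
  {1,5}:  v_{1} + v_{5} = v_{4} + v_{9} — sig = (2; 1,1)
  {1,7}:  v_{1} + v_{7} = v_{6} + v_{9} — sig = (2; 1,1)
  {1,10}:  v_{1} + v_{10} = v_{4} + v_{6} — sig = (2; 1,1)
  {2,4}:  v_{2} + v_{4} = v_{6} + v_{9} — sig = (2; 1,1)
  {2,5}:  v_{2} + v_{5} = v_{7} + v_{9} — sig = (2; 1,1)
  {2,10}:  v_{2} + v_{10} = v_{6} + v_{7} — sig = (2; 1,1)
  {3,4}:  v_{3} + v_{4} = v_{6} + v_{8} — sig = (2; 1,1)
  {3,5}:  v_{3} + v_{5} = v_{7} + v_{8} — sig = (2; 1,1)
  {1,3}:  v_{1} + v_{3} = 2·v_{6} + v_{7} — sig = (2; 1,2)
  {2,8}:  v_{2} + v_{8} = v_{6} + 2·v_{7} — sig = (2; 1,2)
  {3,9}:  v_{3} + v_{9} = v_{6} + 2·v_{7} — sig = (2; 1,2)
  {3,10}:  v_{3} + v_{10} = v_{6} + 2·v_{8} — sig = (2; 1,2)
  {1,2}:  v_{1} + v_{2} = 2·v_{6} + 2·v_{9} — sig = (2; 2,2)
  {2,3}:  v_{2} + v_{3} = 2·v_{6} + 3·v_{7} — sig = (2; 2,3)
  {4,6,9}:  v_{4} + v_{6} + v_{9} = v_{1} — sig = (3; 1)
  {6,7,8}:  v_{6} + v_{7} + v_{8} = v_{3} — sig = (3; 1)
  {6,7,9}:  v_{6} + v_{7} + v_{9} = v_{2} — sig = (3; 1)

Sorted signature multiset PRS(X):
    |P|=2: 21 collections, coeffs (), (), (), (1), (1), (1), (1), (1,1), (1,1), (1,1), (1,1), (1,1), (1,1), (1,1), (1,1), (1,2), (1,2), (1,2), (1,2), (2,2), (2,3)
    |P|=3: 3 collections, coeffs (1), (1), (1)


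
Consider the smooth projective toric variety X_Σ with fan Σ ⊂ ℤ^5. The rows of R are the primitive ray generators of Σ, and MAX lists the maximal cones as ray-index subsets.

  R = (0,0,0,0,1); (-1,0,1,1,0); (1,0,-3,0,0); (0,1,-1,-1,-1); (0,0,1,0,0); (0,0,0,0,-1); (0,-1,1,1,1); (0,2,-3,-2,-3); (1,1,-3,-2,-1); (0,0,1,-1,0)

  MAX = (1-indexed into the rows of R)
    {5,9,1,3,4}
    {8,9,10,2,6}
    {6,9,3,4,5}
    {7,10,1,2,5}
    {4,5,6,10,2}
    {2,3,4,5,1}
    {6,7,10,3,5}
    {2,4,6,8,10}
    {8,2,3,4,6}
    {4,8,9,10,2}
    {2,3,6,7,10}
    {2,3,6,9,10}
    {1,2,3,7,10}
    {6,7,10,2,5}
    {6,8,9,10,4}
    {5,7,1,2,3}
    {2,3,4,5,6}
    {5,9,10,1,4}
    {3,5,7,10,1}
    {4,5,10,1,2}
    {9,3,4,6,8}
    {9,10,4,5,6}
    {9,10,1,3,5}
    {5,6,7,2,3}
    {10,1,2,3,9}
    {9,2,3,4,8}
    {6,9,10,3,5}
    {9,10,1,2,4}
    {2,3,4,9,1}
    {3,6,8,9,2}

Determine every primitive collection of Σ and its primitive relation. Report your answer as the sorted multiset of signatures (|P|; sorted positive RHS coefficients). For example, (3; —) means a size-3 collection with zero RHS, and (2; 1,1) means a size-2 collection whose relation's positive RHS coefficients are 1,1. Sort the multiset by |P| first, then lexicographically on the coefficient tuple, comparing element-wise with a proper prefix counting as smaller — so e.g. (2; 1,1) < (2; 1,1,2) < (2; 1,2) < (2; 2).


Δ(Σ) — 10 vertices, 11 min non-faces:

  {1,6}:  v_{1} + v_{6} = 0  so sig = (2; —)
  {4,7}:  v_{4} + v_{7} = 0  so sig = (2; —)
  {7,9}:  v_{7} + v_{9} = v_{3} + v_{10}  so sig = (2; 1,1)
  {1,8}:  v_{1} + v_{8} = v_{2} + v_{4} + v_{9}  so sig = (2; 1,1,1)
  {7,8}:  v_{7} + v_{8} = v_{2} + v_{6} + v_{9}  so sig = (2; 1,1,1)
  {5,8}:  v_{5} + v_{8} = 2·v_{4} + v_{6}  so sig = (2; 1,2)
  {2,5,9}:  v_{2} + v_{5} + v_{9} = v_{4}  so sig = (3; 1)
  {3,4,10}:  v_{3} + v_{4} + v_{10} = v_{9}  so sig = (3; 1)
  {3,8,10}:  v_{3} + v_{8} + v_{10} = v_{2} + v_{6} + 2·v_{9}  so sig = (3; 1,1,2)
  {2,3,5,10}:  v_{2} + v_{3} + v_{5} + v_{10} = 0  so sig = (4; —)
  {2,4,6,9}:  v_{2} + v_{4} + v_{6} + v_{9} = v_{8}  so sig = (4; 1)

so the primitive-relation signature multiset is
{ (2; —) ×2,  (2; 1,1),  (2; 1,1,1) ×2,  (2; 1,2),  (3; 1) ×2,  (3; 1,1,2),  (4; —),  (4; 1) }


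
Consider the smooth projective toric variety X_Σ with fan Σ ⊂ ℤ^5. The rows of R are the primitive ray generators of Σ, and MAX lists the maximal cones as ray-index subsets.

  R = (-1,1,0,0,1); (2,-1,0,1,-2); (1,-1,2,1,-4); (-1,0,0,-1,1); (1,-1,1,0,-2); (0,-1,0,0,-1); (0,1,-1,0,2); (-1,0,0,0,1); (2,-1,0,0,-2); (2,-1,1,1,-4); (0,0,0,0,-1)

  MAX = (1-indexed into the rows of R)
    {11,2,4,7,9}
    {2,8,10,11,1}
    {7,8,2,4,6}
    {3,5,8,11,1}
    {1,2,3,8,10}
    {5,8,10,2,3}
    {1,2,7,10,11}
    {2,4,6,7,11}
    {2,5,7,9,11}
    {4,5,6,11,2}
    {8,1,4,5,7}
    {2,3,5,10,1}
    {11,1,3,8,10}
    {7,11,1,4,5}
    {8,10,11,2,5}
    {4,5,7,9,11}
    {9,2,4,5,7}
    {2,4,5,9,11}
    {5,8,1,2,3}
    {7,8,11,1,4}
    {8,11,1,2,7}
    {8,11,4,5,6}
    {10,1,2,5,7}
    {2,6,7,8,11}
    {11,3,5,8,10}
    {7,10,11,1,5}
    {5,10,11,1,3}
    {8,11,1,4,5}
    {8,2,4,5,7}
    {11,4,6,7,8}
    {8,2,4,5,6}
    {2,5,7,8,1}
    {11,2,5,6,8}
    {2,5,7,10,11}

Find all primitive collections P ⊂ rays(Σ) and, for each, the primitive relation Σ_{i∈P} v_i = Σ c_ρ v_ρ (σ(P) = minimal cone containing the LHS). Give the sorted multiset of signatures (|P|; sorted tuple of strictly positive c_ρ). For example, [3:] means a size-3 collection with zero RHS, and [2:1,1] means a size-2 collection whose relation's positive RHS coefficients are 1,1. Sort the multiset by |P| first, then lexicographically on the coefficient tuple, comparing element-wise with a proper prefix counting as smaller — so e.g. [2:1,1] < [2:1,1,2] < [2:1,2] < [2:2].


Σ has 20 primitive collections:

  • {1,6}:  v_{1} + v_{6} = v_{8} + v_{11}  →  sig = [2:1,1]
  • {3,9}:  v_{3} + v_{9} = v_{5} + v_{10}  →  sig = [2:1,1]
  • {4,10}:  v_{4} + v_{10} = v_{5} + v_{11}  →  sig = [2:1,1]
  • {8,9}:  v_{8} + v_{9} = v_{2} + v_{4}  →  sig = [2:1,1]
  • {1,9}:  v_{1} + v_{9} = v_{5} + v_{7} + v_{11}  →  sig = [2:1,1,1]
  • {3,4}:  v_{3} + v_{4} = v_{1} + 2·v_{5} + v_{8} + v_{11}  →  sig = [2:1,1,1,2]
  • {3,6}:  v_{3} + v_{6} = v_{5} + 2·v_{8} + v_{10} + v_{11}  →  sig = [2:1,1,1,2]
  • {6,10}:  v_{6} + v_{10} = v_{2} + v_{5} + v_{8} + 2·v_{11}  →  sig = [2:1,1,1,2]
  • {3,7}:  v_{3} + v_{7} = 2·v_{1} + v_{2} + v_{5}  →  sig = [2:1,1,2]
  • {9,10}:  v_{9} + v_{10} = v_{2} + 2·v_{5} + v_{7} + 2·v_{11}  →  sig = [2:1,1,2,2]
  • {6,9}:  v_{6} + v_{9} = 2·v_{2} + 2·v_{4} + v_{11}  →  sig = [2:1,2,2]
  • {1,2,4}:  v_{1} + v_{2} + v_{4} = 0  →  sig = [3:]
  • {5,6,7}:  v_{5} + v_{6} + v_{7} = v_{2} + v_{4}  →  sig = [3:1,1]
  • {7,8,10}:  v_{7} + v_{8} + v_{10} = v_{1} + v_{2}  →  sig = [3:1,1]
  • {2,3,11}:  v_{2} + v_{3} + v_{11} = v_{8} + 2·v_{10}  →  sig = [3:1,2]
  • {5,7,8,11}:  v_{5} + v_{7} + v_{8} + v_{11} = 0  →  sig = [4:]
  • {1,2,5,11}:  v_{1} + v_{2} + v_{5} + v_{11} = v_{10}  →  sig = [4:1]
  • {1,5,8,10}:  v_{1} + v_{5} + v_{8} + v_{10} = v_{3}  →  sig = [4:1]
  • {2,4,8,11}:  v_{2} + v_{4} + v_{8} + v_{11} = v_{6}  →  sig = [4:1]
  • {2,4,5,7,11}:  v_{2} + v_{4} + v_{5} + v_{7} + v_{11} = v_{9}  →  sig = [5:1]

so the primitive-relation signature multiset is
[[2:1,1], [2:1,1], [2:1,1], [2:1,1], [2:1,1,1], [2:1,1,1,2], [2:1,1,1,2], [2:1,1,1,2], [2:1,1,2], [2:1,1,2,2], [2:1,2,2], [3:], [3:1,1], [3:1,1], [3:1,2], [4:], [4:1], [4:1], [4:1], [5:1]]


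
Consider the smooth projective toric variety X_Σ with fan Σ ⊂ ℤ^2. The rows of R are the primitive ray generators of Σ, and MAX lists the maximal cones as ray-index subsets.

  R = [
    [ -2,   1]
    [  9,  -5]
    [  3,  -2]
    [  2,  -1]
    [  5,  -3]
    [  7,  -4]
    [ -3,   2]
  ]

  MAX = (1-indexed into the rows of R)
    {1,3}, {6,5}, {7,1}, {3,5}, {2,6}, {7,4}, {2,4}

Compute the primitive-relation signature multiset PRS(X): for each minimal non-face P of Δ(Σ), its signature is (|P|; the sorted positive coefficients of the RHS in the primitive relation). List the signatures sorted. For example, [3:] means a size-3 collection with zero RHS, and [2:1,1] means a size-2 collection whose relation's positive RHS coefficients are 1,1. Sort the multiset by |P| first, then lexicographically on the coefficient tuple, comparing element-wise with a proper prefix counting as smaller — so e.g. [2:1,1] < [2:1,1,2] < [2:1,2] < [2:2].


|primitive collections| = 14. Relations:

  P = {1,4}:  v_{1} + v_{4} = 0 ; sig = [2:]
  P = {3,7}:  v_{3} + v_{7} = 0 ; sig = [2:]
  P = {1,2}:  v_{1} + v_{2} = v_{6} ; sig = [2:1]
  P = {1,5}:  v_{1} + v_{5} = v_{3} ; sig = [2:1]
  P = {1,6}:  v_{1} + v_{6} = v_{5} ; sig = [2:1]
  P = {3,4}:  v_{3} + v_{4} = v_{5} ; sig = [2:1]
  P = {4,5}:  v_{4} + v_{5} = v_{6} ; sig = [2:1]
  P = {4,6}:  v_{4} + v_{6} = v_{2} ; sig = [2:1]
  P = {5,7}:  v_{5} + v_{7} = v_{4} ; sig = [2:1]
  P = {2,3}:  v_{2} + v_{3} = v_{5} + v_{6} ; sig = [2:1,1]
  P = {2,5}:  v_{2} + v_{5} = 2·v_{6} ; sig = [2:2]
  P = {3,6}:  v_{3} + v_{6} = 2·v_{5} ; sig = [2:2]
  P = {6,7}:  v_{6} + v_{7} = 2·v_{4} ; sig = [2:2]
  P = {2,7}:  v_{2} + v_{7} = 3·v_{4} ; sig = [2:3]

Hence PRS(X_Σ) =
[[2:], [2:], [2:1], [2:1], [2:1], [2:1], [2:1], [2:1], [2:1], [2:1,1], [2:2], [2:2], [2:2], [2:3]]


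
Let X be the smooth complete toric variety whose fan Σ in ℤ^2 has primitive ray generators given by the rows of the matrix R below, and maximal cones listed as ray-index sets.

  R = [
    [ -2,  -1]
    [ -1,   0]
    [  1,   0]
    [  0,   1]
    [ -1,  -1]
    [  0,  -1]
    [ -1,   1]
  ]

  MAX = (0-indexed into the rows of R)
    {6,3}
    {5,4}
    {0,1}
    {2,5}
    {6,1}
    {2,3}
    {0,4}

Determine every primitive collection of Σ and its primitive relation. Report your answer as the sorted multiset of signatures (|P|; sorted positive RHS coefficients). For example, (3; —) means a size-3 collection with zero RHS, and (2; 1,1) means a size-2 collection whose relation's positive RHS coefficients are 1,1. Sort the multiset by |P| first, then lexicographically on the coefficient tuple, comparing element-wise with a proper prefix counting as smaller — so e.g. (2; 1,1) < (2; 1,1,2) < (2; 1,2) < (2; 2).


Δ(Σ) — 7 vertices, 14 min non-faces:

  P={1,2}:  v_{1} + v_{2} = 0  →  sig = (2; —)
  P={3,5}:  v_{3} + v_{5} = 0  →  sig = (2; —)
  P={0,2}:  v_{0} + v_{2} = v_{4}  →  sig = (2; 1)
  P={1,3}:  v_{1} + v_{3} = v_{6}  →  sig = (2; 1)
  P={1,4}:  v_{1} + v_{4} = v_{0}  →  sig = (2; 1)
  P={1,5}:  v_{1} + v_{5} = v_{4}  →  sig = (2; 1)
  P={2,4}:  v_{2} + v_{4} = v_{5}  →  sig = (2; 1)
  P={2,6}:  v_{2} + v_{6} = v_{3}  →  sig = (2; 1)
  P={3,4}:  v_{3} + v_{4} = v_{1}  →  sig = (2; 1)
  P={5,6}:  v_{5} + v_{6} = v_{1}  →  sig = (2; 1)
  P={0,3}:  v_{0} + v_{3} = 2·v_{1}  →  sig = (2; 2)
  P={0,5}:  v_{0} + v_{5} = 2·v_{4}  →  sig = (2; 2)
  P={4,6}:  v_{4} + v_{6} = 2·v_{1}  →  sig = (2; 2)
  P={0,6}:  v_{0} + v_{6} = 3·v_{1}  →  sig = (2; 3)

Hence PRS(X_Σ) =
    (2; —)
    (2; —)
    (2; 1)
    (2; 1)
    (2; 1)
    (2; 1)
    (2; 1)
    (2; 1)
    (2; 1)
    (2; 1)
    (2; 2)
    (2; 2)
    (2; 2)
    (2; 3)


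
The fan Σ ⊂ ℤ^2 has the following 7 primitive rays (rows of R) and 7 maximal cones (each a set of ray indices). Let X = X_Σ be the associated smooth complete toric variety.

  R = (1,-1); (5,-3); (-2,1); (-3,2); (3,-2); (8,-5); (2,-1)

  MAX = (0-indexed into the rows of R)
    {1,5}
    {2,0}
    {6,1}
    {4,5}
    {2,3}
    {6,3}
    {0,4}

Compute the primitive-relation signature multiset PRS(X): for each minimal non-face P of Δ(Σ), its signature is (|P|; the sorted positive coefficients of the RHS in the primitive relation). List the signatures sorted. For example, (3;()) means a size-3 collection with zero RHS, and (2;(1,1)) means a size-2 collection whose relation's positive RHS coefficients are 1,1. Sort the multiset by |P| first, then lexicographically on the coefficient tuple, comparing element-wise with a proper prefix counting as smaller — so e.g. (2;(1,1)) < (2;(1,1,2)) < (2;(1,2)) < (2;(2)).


Δ(Σ) — 7 vertices, 14 min non-faces:

  {2,6}:  v_{2} + v_{6} = 0  ⇒ sig = (2;())
  {3,4}:  v_{3} + v_{4} = 0  ⇒ sig = (2;())
  {0,3}:  v_{0} + v_{3} = v_{2}  ⇒ sig = (2;(1))
  {0,6}:  v_{0} + v_{6} = v_{4}  ⇒ sig = (2;(1))
  {1,2}:  v_{1} + v_{2} = v_{4}  ⇒ sig = (2;(1))
  {1,3}:  v_{1} + v_{3} = v_{6}  ⇒ sig = (2;(1))
  {1,4}:  v_{1} + v_{4} = v_{5}  ⇒ sig = (2;(1))
  {2,4}:  v_{2} + v_{4} = v_{0}  ⇒ sig = (2;(1))
  {3,5}:  v_{3} + v_{5} = v_{1}  ⇒ sig = (2;(1))
  {4,6}:  v_{4} + v_{6} = v_{1}  ⇒ sig = (2;(1))
  {0,1}:  v_{0} + v_{1} = 2·v_{4}  ⇒ sig = (2;(2))
  {2,5}:  v_{2} + v_{5} = 2·v_{4}  ⇒ sig = (2;(2))
  {5,6}:  v_{5} + v_{6} = 2·v_{1}  ⇒ sig = (2;(2))
  {0,5}:  v_{0} + v_{5} = 3·v_{4}  ⇒ sig = (2;(3))

Signatures (|P|; sorted positive RHS coefficients), sorted:
{ (2;()) ×2,  (2;(1)) ×8,  (2;(2)) ×3,  (2;(3)) }


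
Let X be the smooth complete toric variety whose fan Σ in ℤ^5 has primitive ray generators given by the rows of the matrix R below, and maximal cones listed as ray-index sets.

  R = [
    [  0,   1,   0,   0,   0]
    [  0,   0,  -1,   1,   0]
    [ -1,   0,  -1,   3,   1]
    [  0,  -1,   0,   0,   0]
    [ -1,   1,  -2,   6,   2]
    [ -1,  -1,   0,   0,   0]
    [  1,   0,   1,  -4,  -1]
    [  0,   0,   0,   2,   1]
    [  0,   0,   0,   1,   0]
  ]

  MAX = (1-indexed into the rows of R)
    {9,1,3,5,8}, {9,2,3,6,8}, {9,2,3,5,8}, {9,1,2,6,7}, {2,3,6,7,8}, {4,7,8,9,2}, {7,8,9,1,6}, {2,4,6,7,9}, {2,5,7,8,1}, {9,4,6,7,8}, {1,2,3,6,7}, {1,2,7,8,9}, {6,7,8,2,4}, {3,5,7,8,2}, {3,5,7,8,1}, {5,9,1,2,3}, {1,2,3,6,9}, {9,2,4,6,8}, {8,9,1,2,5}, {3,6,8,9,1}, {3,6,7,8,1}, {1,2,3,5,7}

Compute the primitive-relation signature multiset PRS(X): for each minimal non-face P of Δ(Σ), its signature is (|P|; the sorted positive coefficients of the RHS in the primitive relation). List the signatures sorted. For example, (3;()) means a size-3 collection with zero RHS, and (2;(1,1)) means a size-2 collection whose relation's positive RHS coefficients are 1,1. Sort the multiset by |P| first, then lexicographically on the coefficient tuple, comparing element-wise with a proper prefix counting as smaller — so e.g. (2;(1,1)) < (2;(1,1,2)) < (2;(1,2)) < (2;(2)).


Minimal non-faces — 9 found among 9 rays, 22 max cones:

  P = {1,4}:  v_{1} + v_{4} = 0  so sig = (2;())
  P = {3,4}:  v_{3} + v_{4} = v_{2} + v_{6} + v_{8}  so sig = (2;(1,1,1))
  P = {4,5}:  v_{4} + v_{5} = v_{2} + v_{3} + v_{8}  so sig = (2;(1,1,1))
  P = {5,6}:  v_{5} + v_{6} = 2·v_{3}  so sig = (2;(2))
  P = {3,7,9}:  v_{3} + v_{7} + v_{9} = 0  so sig = (3;())
  P = {5,7,9}:  v_{5} + v_{7} + v_{9} = v_{1} + v_{2} + v_{8}  so sig = (3;(1,1,1))
  P = {1,2,3,8}:  v_{1} + v_{2} + v_{3} + v_{8} = v_{5}  so sig = (4;(1))
  P = {1,2,6,8}:  v_{1} + v_{2} + v_{6} + v_{8} = v_{3}  so sig = (4;(1))
  P = {2,6,7,8,9}:  v_{2} + v_{6} + v_{7} + v_{8} + v_{9} = v_{4}  so sig = (5;(1))

Signatures (|P|; sorted positive RHS coefficients), sorted:
[(2;()), (2;(1,1,1)), (2;(1,1,1)), (2;(2)), (3;()), (3;(1,1,1)), (4;(1)), (4;(1)), (5;(1))]


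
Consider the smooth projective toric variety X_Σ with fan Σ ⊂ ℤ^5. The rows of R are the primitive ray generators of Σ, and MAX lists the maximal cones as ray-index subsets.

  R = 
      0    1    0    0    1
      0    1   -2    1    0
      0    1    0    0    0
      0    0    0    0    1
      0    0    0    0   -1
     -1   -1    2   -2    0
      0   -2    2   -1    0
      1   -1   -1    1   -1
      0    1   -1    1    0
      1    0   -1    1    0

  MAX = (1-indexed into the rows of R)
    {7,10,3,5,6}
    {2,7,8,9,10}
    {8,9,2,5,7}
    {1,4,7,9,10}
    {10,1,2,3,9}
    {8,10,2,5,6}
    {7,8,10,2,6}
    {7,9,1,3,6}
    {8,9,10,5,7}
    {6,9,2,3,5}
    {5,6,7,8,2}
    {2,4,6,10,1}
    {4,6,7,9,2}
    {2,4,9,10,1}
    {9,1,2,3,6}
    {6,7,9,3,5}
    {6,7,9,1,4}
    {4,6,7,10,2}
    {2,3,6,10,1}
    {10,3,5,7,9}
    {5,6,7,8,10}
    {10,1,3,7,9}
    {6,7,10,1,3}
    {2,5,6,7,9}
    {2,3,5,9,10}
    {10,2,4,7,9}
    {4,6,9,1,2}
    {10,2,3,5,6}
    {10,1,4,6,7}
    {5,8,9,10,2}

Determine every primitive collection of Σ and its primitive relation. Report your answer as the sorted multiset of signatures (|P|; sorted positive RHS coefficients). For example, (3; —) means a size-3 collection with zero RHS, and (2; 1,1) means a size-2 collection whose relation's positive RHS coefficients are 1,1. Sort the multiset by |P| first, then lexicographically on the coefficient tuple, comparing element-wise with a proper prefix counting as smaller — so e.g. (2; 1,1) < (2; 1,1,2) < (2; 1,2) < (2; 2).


Δ(Σ) — 10 vertices, 11 min non-faces:

  • {4,5}:  v_{4} + v_{5} = 0 — sig = (2; —)
  • {1,5}:  v_{1} + v_{5} = v_{3} — sig = (2; 1)
  • {1,8}:  v_{1} + v_{8} = v_{10} — sig = (2; 1)
  • {3,4}:  v_{3} + v_{4} = v_{1} — sig = (2; 1)
  • {3,8}:  v_{3} + v_{8} = v_{5} + v_{10} — sig = (2; 1,1)
  • {4,8}:  v_{4} + v_{8} = v_{2} + v_{7} + v_{10} — sig = (2; 1,1,1)
  • {2,3,7}:  v_{2} + v_{3} + v_{7} = 0 — sig = (3; —)
  • {6,9,10}:  v_{6} + v_{9} + v_{10} = 0 — sig = (3; —)
  • {1,2,7}:  v_{1} + v_{2} + v_{7} = v_{4} — sig = (3; 1)
  • {6,8,9}:  v_{6} + v_{8} + v_{9} = v_{2} + v_{5} + v_{7} — sig = (3; 1,1,1)
  • {2,5,7,10}:  v_{2} + v_{5} + v_{7} + v_{10} = v_{8} — sig = (4; 1)

Hence PRS(X_Σ) =
[(2; —), (2; 1), (2; 1), (2; 1), (2; 1,1), (2; 1,1,1), (3; —), (3; —), (3; 1), (3; 1,1,1), (4; 1)]


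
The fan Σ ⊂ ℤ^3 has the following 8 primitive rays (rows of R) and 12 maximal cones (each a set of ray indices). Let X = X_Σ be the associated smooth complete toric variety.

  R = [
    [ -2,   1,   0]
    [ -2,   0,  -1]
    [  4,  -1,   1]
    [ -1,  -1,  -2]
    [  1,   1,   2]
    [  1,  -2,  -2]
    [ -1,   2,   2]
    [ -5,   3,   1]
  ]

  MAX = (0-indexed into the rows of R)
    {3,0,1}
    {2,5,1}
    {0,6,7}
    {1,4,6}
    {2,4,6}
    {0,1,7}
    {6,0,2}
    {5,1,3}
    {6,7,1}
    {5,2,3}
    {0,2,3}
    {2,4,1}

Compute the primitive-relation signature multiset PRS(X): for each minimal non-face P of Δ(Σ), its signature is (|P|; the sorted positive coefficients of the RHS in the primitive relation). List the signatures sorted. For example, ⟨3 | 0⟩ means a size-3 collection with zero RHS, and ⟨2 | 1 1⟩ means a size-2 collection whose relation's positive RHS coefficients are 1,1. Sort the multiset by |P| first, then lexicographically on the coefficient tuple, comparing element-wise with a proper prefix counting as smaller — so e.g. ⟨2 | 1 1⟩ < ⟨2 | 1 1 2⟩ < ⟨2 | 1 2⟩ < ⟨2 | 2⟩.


14 collections generate NE(X_Σ); each relation:

  {3,4}:  v_{3} + v_{4} = 0  →  sig = ⟨2 | 0⟩
  {5,6}:  v_{5} + v_{6} = 0  →  sig = ⟨2 | 0⟩
  {0,4}:  v_{0} + v_{4} = v_{6}  →  sig = ⟨2 | 1⟩
  {0,5}:  v_{0} + v_{5} = v_{3}  →  sig = ⟨2 | 1⟩
  {2,7}:  v_{2} + v_{7} = v_{6}  →  sig = ⟨2 | 1⟩
  {3,6}:  v_{3} + v_{6} = v_{0}  →  sig = ⟨2 | 1⟩
  {4,5}:  v_{4} + v_{5} = v_{1} + v_{2}  →  sig = ⟨2 | 1 1⟩
  {5,7}:  v_{5} + v_{7} = v_{0} + v_{1}  →  sig = ⟨2 | 1 1⟩
  {3,7}:  v_{3} + v_{7} = 2·v_{0} + v_{1}  →  sig = ⟨2 | 1 2⟩
  {4,7}:  v_{4} + v_{7} = v_{1} + 2·v_{6}  →  sig = ⟨2 | 1 2⟩
  {0,1,2}:  v_{0} + v_{1} + v_{2} = 0  →  sig = ⟨3 | 0⟩
  {0,1,6}:  v_{0} + v_{1} + v_{6} = v_{7}  →  sig = ⟨3 | 1⟩
  {1,2,3}:  v_{1} + v_{2} + v_{3} = v_{5}  →  sig = ⟨3 | 1⟩
  {1,2,6}:  v_{1} + v_{2} + v_{6} = v_{4}  →  sig = ⟨3 | 1⟩

Signatures (|P|; sorted positive RHS coefficients), sorted:
{ ⟨2 | 0⟩ ×2,  ⟨2 | 1⟩ ×4,  ⟨2 | 1 1⟩ ×2,  ⟨2 | 1 2⟩ ×2,  ⟨3 | 0⟩,  ⟨3 | 1⟩ ×3 }


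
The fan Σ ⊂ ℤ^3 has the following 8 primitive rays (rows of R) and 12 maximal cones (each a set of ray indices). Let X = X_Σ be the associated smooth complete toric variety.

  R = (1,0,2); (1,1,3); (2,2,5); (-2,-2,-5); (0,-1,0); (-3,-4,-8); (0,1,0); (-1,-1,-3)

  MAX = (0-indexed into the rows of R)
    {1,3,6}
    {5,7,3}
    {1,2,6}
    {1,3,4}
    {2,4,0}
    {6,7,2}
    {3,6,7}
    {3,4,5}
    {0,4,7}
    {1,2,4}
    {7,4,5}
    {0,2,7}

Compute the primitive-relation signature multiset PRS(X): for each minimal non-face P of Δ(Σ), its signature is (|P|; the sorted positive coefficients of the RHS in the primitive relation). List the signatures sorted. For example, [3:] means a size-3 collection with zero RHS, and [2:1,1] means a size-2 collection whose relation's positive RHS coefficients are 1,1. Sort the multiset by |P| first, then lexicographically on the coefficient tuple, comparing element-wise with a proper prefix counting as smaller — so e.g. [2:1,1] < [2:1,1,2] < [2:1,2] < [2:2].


12 minimal non-faces of Δ(Σ) (on 8 rays):

  • {1,7}:  v_{1} + v_{7} = 0  ⇒ sig = [2:]
  • {2,3}:  v_{2} + v_{3} = 0  ⇒ sig = [2:]
  • {4,6}:  v_{4} + v_{6} = 0  ⇒ sig = [2:]
  • {0,1}:  v_{0} + v_{1} = v_{2} + v_{4}  ⇒ sig = [2:1,1]
  • {0,3}:  v_{0} + v_{3} = v_{4} + v_{7}  ⇒ sig = [2:1,1]
  • {0,6}:  v_{0} + v_{6} = v_{2} + v_{7}  ⇒ sig = [2:1,1]
  • {1,5}:  v_{1} + v_{5} = v_{3} + v_{4}  ⇒ sig = [2:1,1]
  • {2,5}:  v_{2} + v_{5} = v_{4} + v_{7}  ⇒ sig = [2:1,1]
  • {5,6}:  v_{5} + v_{6} = v_{3} + v_{7}  ⇒ sig = [2:1,1]
  • {0,5}:  v_{0} + v_{5} = 2·v_{4} + 2·v_{7}  ⇒ sig = [2:2,2]
  • {2,4,7}:  v_{2} + v_{4} + v_{7} = v_{0}  ⇒ sig = [3:1]
  • {3,4,7}:  v_{3} + v_{4} + v_{7} = v_{5}  ⇒ sig = [3:1]

so the primitive-relation signature multiset is
    [2:]
    [2:]
    [2:]
    [2:1,1]
    [2:1,1]
    [2:1,1]
    [2:1,1]
    [2:1,1]
    [2:1,1]
    [2:2,2]
    [3:1]
    [3:1]


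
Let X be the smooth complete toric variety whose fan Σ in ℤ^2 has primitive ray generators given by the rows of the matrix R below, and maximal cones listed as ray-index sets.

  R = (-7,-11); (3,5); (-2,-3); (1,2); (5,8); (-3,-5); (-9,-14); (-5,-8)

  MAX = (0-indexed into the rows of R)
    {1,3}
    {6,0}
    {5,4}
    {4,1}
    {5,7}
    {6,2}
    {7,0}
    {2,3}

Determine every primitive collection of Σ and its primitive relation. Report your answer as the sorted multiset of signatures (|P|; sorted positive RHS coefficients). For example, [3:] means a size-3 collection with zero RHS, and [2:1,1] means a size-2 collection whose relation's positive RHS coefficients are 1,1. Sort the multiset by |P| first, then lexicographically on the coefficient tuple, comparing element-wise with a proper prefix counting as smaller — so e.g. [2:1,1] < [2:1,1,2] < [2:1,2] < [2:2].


|primitive collections| = 20. Relations:

  • {1,5}:  v_{1} + v_{5} = 0 — sig = [2:]
  • {4,7}:  v_{4} + v_{7} = 0 — sig = [2:]
  • {0,2}:  v_{0} + v_{2} = v_{6} — sig = [2:1]
  • {0,4}:  v_{0} + v_{4} = v_{2} — sig = [2:1]
  • {1,2}:  v_{1} + v_{2} = v_{3} — sig = [2:1]
  • {1,7}:  v_{1} + v_{7} = v_{2} — sig = [2:1]
  • {2,4}:  v_{2} + v_{4} = v_{1} — sig = [2:1]
  • {2,5}:  v_{2} + v_{5} = v_{7} — sig = [2:1]
  • {2,7}:  v_{2} + v_{7} = v_{0} — sig = [2:1]
  • {3,5}:  v_{3} + v_{5} = v_{2} — sig = [2:1]
  • {5,6}:  v_{5} + v_{6} = v_{0} + v_{7} — sig = [2:1,1]
  • {0,1}:  v_{0} + v_{1} = 2·v_{2} — sig = [2:2]
  • {0,5}:  v_{0} + v_{5} = 2·v_{7} — sig = [2:2]
  • {3,4}:  v_{3} + v_{4} = 2·v_{1} — sig = [2:2]
  • {3,7}:  v_{3} + v_{7} = 2·v_{2} — sig = [2:2]
  • {4,6}:  v_{4} + v_{6} = 2·v_{2} — sig = [2:2]
  • {6,7}:  v_{6} + v_{7} = 2·v_{0} — sig = [2:2]
  • {0,3}:  v_{0} + v_{3} = 3·v_{2} — sig = [2:3]
  • {1,6}:  v_{1} + v_{6} = 3·v_{2} — sig = [2:3]
  • {3,6}:  v_{3} + v_{6} = 4·v_{2} — sig = [2:4]

Signatures (|P|; sorted positive RHS coefficients), sorted:
{ [2:] ×2,  [2:1] ×8,  [2:1,1],  [2:2] ×6,  [2:3] ×2,  [2:4] }


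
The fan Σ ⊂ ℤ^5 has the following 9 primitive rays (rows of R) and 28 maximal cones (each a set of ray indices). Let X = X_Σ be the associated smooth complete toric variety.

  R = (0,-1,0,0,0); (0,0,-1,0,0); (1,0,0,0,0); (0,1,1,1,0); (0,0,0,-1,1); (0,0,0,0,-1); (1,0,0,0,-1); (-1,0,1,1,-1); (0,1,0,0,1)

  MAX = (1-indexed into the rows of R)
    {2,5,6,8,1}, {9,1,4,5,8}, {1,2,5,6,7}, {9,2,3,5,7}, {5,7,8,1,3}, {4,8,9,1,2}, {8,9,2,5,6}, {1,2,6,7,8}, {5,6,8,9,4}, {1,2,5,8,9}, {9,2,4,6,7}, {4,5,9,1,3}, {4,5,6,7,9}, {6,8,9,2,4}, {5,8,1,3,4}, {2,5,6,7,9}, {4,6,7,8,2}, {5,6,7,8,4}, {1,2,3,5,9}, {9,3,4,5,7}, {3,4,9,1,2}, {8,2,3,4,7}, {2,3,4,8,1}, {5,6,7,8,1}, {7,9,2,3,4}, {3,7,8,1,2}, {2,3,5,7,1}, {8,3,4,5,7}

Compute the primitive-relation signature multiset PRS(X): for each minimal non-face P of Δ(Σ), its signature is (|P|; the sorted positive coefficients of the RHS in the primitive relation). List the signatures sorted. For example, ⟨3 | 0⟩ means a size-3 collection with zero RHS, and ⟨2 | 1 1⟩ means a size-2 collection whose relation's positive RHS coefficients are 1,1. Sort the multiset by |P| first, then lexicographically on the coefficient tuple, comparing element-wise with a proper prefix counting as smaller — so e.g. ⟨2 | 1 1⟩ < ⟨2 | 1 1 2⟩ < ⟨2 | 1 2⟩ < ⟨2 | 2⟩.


Primitive collections (10):

  {3,6}:  v_{3} + v_{6} = v_{7}  ⇒ sig = ⟨2 | 1⟩
  {1,6,9}:  v_{1} + v_{6} + v_{9} = 0  ⇒ sig = ⟨3 | 0⟩
  {1,7,9}:  v_{1} + v_{7} + v_{9} = v_{3}  ⇒ sig = ⟨3 | 1⟩
  {2,4,5}:  v_{2} + v_{4} + v_{5} = v_{9}  ⇒ sig = ⟨3 | 1⟩
  {3,8,9}:  v_{3} + v_{8} + v_{9} = v_{4}  ⇒ sig = ⟨3 | 1⟩
  {1,4,6}:  v_{1} + v_{4} + v_{6} = v_{3} + v_{8}  ⇒ sig = ⟨3 | 1 1⟩
  {7,8,9}:  v_{7} + v_{8} + v_{9} = v_{4} + v_{6}  ⇒ sig = ⟨3 | 1 1⟩
  {1,4,7}:  v_{1} + v_{4} + v_{7} = 2·v_{3} + v_{8}  ⇒ sig = ⟨3 | 1 2⟩
  {2,3,5,8}:  v_{2} + v_{3} + v_{5} + v_{8} = 0  ⇒ sig = ⟨4 | 0⟩
  {2,5,7,8}:  v_{2} + v_{5} + v_{7} + v_{8} = v_{6}  ⇒ sig = ⟨4 | 1⟩

so the primitive-relation signature multiset is
    ⟨2 | 1⟩
    ⟨3 | 0⟩
    ⟨3 | 1⟩
    ⟨3 | 1⟩
    ⟨3 | 1⟩
    ⟨3 | 1 1⟩
    ⟨3 | 1 1⟩
    ⟨3 | 1 2⟩
    ⟨4 | 0⟩
    ⟨4 | 1⟩


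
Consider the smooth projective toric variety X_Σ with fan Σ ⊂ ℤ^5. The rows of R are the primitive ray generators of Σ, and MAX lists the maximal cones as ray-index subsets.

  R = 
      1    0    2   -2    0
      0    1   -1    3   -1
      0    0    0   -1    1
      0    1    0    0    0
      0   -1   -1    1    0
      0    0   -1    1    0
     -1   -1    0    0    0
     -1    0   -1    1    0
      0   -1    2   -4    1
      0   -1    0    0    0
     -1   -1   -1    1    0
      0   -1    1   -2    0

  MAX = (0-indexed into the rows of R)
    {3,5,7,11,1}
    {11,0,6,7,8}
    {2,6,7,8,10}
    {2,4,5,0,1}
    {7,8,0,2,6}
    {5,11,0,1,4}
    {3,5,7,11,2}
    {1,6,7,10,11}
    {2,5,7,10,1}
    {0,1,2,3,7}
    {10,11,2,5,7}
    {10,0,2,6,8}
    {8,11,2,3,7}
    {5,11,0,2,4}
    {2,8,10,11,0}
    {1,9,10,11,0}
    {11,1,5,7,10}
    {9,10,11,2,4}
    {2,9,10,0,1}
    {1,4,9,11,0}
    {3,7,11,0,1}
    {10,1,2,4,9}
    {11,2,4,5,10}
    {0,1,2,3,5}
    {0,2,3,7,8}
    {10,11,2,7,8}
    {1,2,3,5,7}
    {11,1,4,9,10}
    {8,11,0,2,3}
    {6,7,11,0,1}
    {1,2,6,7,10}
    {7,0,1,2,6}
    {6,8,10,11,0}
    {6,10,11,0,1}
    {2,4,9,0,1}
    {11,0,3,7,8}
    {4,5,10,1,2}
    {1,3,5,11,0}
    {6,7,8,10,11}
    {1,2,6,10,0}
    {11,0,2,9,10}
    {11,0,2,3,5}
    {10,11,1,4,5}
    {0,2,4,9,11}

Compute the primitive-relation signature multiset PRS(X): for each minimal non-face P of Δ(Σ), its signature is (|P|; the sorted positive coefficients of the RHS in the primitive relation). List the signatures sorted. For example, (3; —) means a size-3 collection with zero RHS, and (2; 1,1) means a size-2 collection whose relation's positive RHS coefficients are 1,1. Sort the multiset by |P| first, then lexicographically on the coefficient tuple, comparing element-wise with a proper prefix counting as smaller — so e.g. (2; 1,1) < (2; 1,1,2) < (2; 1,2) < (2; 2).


21 minimal non-faces of Δ(Σ) (on 12 rays):

  P = {3,9}:  v_{3} + v_{9} = 0  so sig = (2; —)
  P = {3,4}:  v_{3} + v_{4} = v_{5}  so sig = (2; 1)
  P = {3,10}:  v_{3} + v_{10} = v_{7}  so sig = (2; 1)
  P = {5,6}:  v_{5} + v_{6} = v_{10}  so sig = (2; 1)
  P = {5,9}:  v_{5} + v_{9} = v_{4}  so sig = (2; 1)
  P = {7,9}:  v_{7} + v_{9} = v_{10}  so sig = (2; 1)
  P = {1,8}:  v_{1} + v_{8} = v_{0} + v_{7}  so sig = (2; 1,1)
  P = {4,6}:  v_{4} + v_{6} = v_{9} + v_{10}  so sig = (2; 1,1)
  P = {4,7}:  v_{4} + v_{7} = v_{5} + v_{10}  so sig = (2; 1,1)
  P = {5,8}:  v_{5} + v_{8} = v_{2} + v_{11}  so sig = (2; 1,1)
  P = {4,8}:  v_{4} + v_{8} = v_{2} + v_{9} + v_{11}  so sig = (2; 1,1,1)
  P = {8,9}:  v_{8} + v_{9} = v_{0} + v_{2} + v_{10} + v_{11}  so sig = (2; 1,1,1,1)
  P = {3,6}:  v_{3} + v_{6} = v_{0} + 2·v_{7}  so sig = (2; 1,2)
  P = {6,9}:  v_{6} + v_{9} = v_{0} + 2·v_{10}  so sig = (2; 1,2)
  P = {0,5,7}:  v_{0} + v_{5} + v_{7} = 0  so sig = (3; —)
  P = {1,2,11}:  v_{1} + v_{2} + v_{11} = 0  so sig = (3; —)
  P = {0,5,10}:  v_{0} + v_{5} + v_{10} = v_{9}  so sig = (3; 1)
  P = {0,7,10}:  v_{0} + v_{7} + v_{10} = v_{6}  so sig = (3; 1)
  P = {2,6,11}:  v_{2} + v_{6} + v_{11} = v_{8} + v_{10}  so sig = (3; 1,1)
  P = {0,4,10}:  v_{0} + v_{4} + v_{10} = 2·v_{9}  so sig = (3; 2)
  P = {0,2,7,11}:  v_{0} + v_{2} + v_{7} + v_{11} = v_{8}  so sig = (4; 1)

Signatures (|P|; sorted positive RHS coefficients), sorted:
[(2; —), (2; 1), (2; 1), (2; 1), (2; 1), (2; 1), (2; 1,1), (2; 1,1), (2; 1,1), (2; 1,1), (2; 1,1,1), (2; 1,1,1,1), (2; 1,2), (2; 1,2), (3; —), (3; —), (3; 1), (3; 1), (3; 1,1), (3; 2), (4; 1)]


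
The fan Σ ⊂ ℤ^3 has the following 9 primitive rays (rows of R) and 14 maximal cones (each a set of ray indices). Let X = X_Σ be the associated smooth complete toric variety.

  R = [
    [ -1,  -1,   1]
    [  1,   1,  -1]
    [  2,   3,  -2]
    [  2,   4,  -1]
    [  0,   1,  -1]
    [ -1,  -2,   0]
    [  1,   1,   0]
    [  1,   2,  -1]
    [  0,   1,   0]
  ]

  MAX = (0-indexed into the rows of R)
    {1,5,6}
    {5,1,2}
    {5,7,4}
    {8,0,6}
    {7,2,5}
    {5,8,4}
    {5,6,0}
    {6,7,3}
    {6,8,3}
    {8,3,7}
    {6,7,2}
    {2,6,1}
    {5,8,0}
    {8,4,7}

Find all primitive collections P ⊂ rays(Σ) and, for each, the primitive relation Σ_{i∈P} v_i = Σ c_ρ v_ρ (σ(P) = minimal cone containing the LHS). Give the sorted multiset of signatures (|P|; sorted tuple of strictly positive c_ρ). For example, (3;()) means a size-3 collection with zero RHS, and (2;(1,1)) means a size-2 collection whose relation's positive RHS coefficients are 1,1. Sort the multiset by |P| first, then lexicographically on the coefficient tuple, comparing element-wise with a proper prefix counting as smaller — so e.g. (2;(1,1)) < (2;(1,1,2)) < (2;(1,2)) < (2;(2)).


20 minimal non-faces of Δ(Σ) (on 9 rays):

  P={0,1}:  v_{0} + v_{1} = 0 ; sig = (2;())
  P={0,2}:  v_{0} + v_{2} = v_{7} ; sig = (2;(1))
  P={0,7}:  v_{0} + v_{7} = v_{8} ; sig = (2;(1))
  P={1,7}:  v_{1} + v_{7} = v_{2} ; sig = (2;(1))
  P={1,8}:  v_{1} + v_{8} = v_{7} ; sig = (2;(1))
  P={3,5}:  v_{3} + v_{5} = v_{7} ; sig = (2;(1))
  P={4,6}:  v_{4} + v_{6} = v_{7} ; sig = (2;(1))
  P={0,3}:  v_{0} + v_{3} = v_{6} + 2·v_{8} ; sig = (2;(1,2))
  P={0,4}:  v_{0} + v_{4} = v_{5} + 2·v_{8} ; sig = (2;(1,2))
  P={1,3}:  v_{1} + v_{3} = v_{6} + 2·v_{7} ; sig = (2;(1,2))
  P={1,4}:  v_{1} + v_{4} = v_{5} + 2·v_{7} ; sig = (2;(1,2))
  P={3,4}:  v_{3} + v_{4} = 2·v_{7} + v_{8} ; sig = (2;(1,2))
  P={2,3}:  v_{2} + v_{3} = v_{6} + 3·v_{7} ; sig = (2;(1,3))
  P={2,4}:  v_{2} + v_{4} = v_{5} + 3·v_{7} ; sig = (2;(1,3))
  P={2,8}:  v_{2} + v_{8} = 2·v_{7} ; sig = (2;(2))
  P={5,6,8}:  v_{5} + v_{6} + v_{8} = 0 ; sig = (3;())
  P={5,6,7}:  v_{5} + v_{6} + v_{7} = v_{1} ; sig = (3;(1))
  P={5,7,8}:  v_{5} + v_{7} + v_{8} = v_{4} ; sig = (3;(1))
  P={6,7,8}:  v_{6} + v_{7} + v_{8} = v_{3} ; sig = (3;(1))
  P={2,5,6}:  v_{2} + v_{5} + v_{6} = 2·v_{1} ; sig = (3;(2))

so the primitive-relation signature multiset is
    (2;())
    (2;(1))
    (2;(1))
    (2;(1))
    (2;(1))
    (2;(1))
    (2;(1))
    (2;(1,2))
    (2;(1,2))
    (2;(1,2))
    (2;(1,2))
    (2;(1,2))
    (2;(1,3))
    (2;(1,3))
    (2;(2))
    (3;())
    (3;(1))
    (3;(1))
    (3;(1))
    (3;(2))
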